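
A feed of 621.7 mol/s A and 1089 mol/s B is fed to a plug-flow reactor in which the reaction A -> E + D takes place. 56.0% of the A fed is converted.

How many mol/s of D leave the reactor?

348 mol/s

A reacted = 0.56 × 621.7 = 348.2 mol/s; ν_A = −1, so ξ = 348.2/1 = 348.2 mol/s.
Outlet amounts (n = n₀ + ν ξ):
  A: 621.7 − 1(348.2) = 273.5
  E: 0 + 1(348.2) = 348.2
  D: 0 + 1(348.2) = 348.2
  B: 1089 (inert)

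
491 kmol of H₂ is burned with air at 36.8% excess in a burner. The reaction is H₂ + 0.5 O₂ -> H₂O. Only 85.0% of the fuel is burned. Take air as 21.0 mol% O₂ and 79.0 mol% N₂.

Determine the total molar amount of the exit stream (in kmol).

1880 kmol

Stoichiometric O₂ = 0.5 × 491 = 245.5 kmol; O₂ fed = 245.5 × 1.368 = 335.8 kmol.
N₂ fed = 335.8 × 79/21 = 1263 kmol.
Fuel reacted = 0.85 × 491 → ξ = 417.3 kmol.
Outlet (n = n₀ + ν ξ):
  H₂: 491 − 1(417.3) = 73.65
  O₂: 335.8 − 0.5(417.3) = 127.2
  N₂: 1263 (inert)
  H₂O: 0 + 1(417.3) = 417.3
Total out = 73.65 + 127.2 + 1263 + 417.3 = 1882 kmol.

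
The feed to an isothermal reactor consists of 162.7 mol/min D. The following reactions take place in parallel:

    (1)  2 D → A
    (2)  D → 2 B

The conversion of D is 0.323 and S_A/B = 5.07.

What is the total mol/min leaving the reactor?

140 mol/min

Conversion of D: D consumed = 0.323 × 162.7 = 52.55 mol/min = 2ξ₁ + 1ξ₂.
Selectivity: 1ξ₁ / (2ξ₂) = 5.07 → ξ₁ = 10.14 ξ₂.
Substitute: (2·10.14 + 1) ξ₂ = 52.55 → ξ₂ = 2.47 mol/min, ξ₁ = 25.04 mol/min.
Outlet amounts (n = n₀ + Σ ν·ξ):
  D: 162.7 − 2(25.04) − 1(2.47) = 110.1
  A: 0 + 1(25.04) = 25.04
  B: 0 + 2(2.47) = 4.939
Total out = 110.1 + 25.04 + 4.939 = 140.1 mol/min.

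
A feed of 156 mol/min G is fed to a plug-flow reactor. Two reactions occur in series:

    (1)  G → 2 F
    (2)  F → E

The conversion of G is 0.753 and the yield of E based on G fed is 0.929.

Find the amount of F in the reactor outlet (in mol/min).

Conversion of G: G consumed = 1ξ₁ = 0.753 × 156 → ξ₁ = 117.5 mol/min.
Yield of E: 1ξ₂ / 156 = 0.929 → ξ₂ = 144.9 mol/min.
Outlet amounts (n = n₀ + Σ ν·ξ):
  G: 156 − 1(117.5) = 38.53
  F: 0 + 2(117.5) − 1(144.9) = 90.01
  E: 0 + 1(144.9) = 144.9

90 mol/min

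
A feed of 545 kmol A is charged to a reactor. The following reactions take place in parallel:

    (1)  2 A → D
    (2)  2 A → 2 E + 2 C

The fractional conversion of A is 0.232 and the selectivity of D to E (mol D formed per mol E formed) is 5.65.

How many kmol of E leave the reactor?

10.3 kmol

Conversion of A: A consumed = 0.232 × 545 = 126.4 kmol = 2ξ₁ + 2ξ₂.
Selectivity: 1ξ₁ / (2ξ₂) = 5.65 → ξ₁ = 11.3 ξ₂.
Substitute: (2·11.3 + 2) ξ₂ = 126.4 → ξ₂ = 5.14 kmol, ξ₁ = 58.08 kmol.
Outlet amounts (n = n₀ + Σ ν·ξ):
  A: 545 − 2(58.08) − 2(5.14) = 418.6
  D: 0 + 1(58.08) = 58.08
  E: 0 + 2(5.14) = 10.28
  C: 0 + 2(5.14) = 10.28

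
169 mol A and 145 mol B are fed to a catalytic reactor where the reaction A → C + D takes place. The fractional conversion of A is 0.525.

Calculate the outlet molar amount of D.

88.7 mol

A reacted = 0.525 × 169 = 88.73 mol; ν_A = −1, so ξ = 88.73/1 = 88.73 mol.
Outlet amounts (n = n₀ + ν ξ):
  A: 169 − 1(88.73) = 80.27
  C: 0 + 1(88.73) = 88.73
  D: 0 + 1(88.73) = 88.73
  B: 145 (inert)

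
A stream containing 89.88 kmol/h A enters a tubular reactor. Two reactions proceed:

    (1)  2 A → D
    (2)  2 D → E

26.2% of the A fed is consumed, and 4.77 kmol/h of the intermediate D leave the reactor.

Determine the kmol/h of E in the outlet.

Conversion of A: A consumed = 2ξ₁ = 0.262 × 89.88 → ξ₁ = 11.77 kmol/h.
D balance: n_D = 0 + 1ξ₁ − 2ξ₂ = 4.77 → ξ₂ = (1·11.77 − 4.77)/2 = 3.502 kmol/h.
Outlet amounts (n = n₀ + Σ ν·ξ):
  A: 89.88 − 2(11.77) = 66.33
  D: 0 + 1(11.77) − 2(3.502) = 4.77
  E: 0 + 1(3.502) = 3.502

3.5 kmol/h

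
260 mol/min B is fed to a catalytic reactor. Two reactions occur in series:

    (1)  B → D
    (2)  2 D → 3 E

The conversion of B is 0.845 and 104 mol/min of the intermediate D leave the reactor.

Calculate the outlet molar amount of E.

Conversion of B: B consumed = 1ξ₁ = 0.845 × 260 → ξ₁ = 219.7 mol/min.
D balance: n_D = 0 + 1ξ₁ − 2ξ₂ = 104 → ξ₂ = (1·219.7 − 104)/2 = 57.85 mol/min.
Outlet amounts (n = n₀ + Σ ν·ξ):
  B: 260 − 1(219.7) = 40.3
  D: 0 + 1(219.7) − 2(57.85) = 104
  E: 0 + 3(57.85) = 173.5

174 mol/min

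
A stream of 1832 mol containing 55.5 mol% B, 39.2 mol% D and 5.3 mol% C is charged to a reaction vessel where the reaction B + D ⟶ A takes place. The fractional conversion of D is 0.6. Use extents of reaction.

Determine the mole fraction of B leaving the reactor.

D reacted = 0.6 × 718.1 = 430.9 mol; ν_D = −1, so ξ = 430.9/1 = 430.9 mol.
Outlet amounts (n = n₀ + ν ξ):
  B: 1017 − 1(430.9) = 585.9
  D: 718.1 − 1(430.9) = 287.3
  A: 0 + 1(430.9) = 430.9
  C: 97.1 (inert)
Total out = 1401 mol; y_B = 585.9 / 1401 = 0.4181.

0.418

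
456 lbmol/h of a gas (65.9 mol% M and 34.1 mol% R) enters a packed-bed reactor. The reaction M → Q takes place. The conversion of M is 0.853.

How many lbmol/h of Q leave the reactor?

M reacted = 0.853 × 300.5 = 256.3 lbmol/h; ν_M = −1, so ξ = 256.3/1 = 256.3 lbmol/h.
Outlet amounts (n = n₀ + ν ξ):
  M: 300.5 − 1(256.3) = 44.17
  Q: 0 + 1(256.3) = 256.3
  R: 155.5 (inert)

256 lbmol/h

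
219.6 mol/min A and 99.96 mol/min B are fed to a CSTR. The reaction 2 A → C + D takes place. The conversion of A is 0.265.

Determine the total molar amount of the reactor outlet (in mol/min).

A reacted = 0.265 × 219.6 = 58.19 mol/min; ν_A = −2, so ξ = 58.19/2 = 29.1 mol/min.
Outlet amounts (n = n₀ + ν ξ):
  A: 219.6 − 2(29.1) = 161.4
  C: 0 + 1(29.1) = 29.1
  D: 0 + 1(29.1) = 29.1
  B: 99.96 (inert)
Total out = 161.4 + 29.1 + 29.1 + 99.96 = 319.6 mol/min.

320 mol/min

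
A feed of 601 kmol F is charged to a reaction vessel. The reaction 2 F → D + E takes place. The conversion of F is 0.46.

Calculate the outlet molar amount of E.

F reacted = 0.46 × 601 = 276.5 kmol; ν_F = −2, so ξ = 276.5/2 = 138.2 kmol.
Outlet amounts (n = n₀ + ν ξ):
  F: 601 − 2(138.2) = 324.5
  D: 0 + 1(138.2) = 138.2
  E: 0 + 1(138.2) = 138.2

138 kmol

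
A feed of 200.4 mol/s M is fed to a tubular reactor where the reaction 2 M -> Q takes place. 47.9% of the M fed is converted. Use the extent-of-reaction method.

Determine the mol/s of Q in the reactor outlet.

48 mol/s

M reacted = 0.479 × 200.4 = 95.99 mol/s; ν_M = −2, so ξ = 95.99/2 = 48 mol/s.
Outlet amounts (n = n₀ + ν ξ):
  M: 200.4 − 2(48) = 104.4
  Q: 0 + 1(48) = 48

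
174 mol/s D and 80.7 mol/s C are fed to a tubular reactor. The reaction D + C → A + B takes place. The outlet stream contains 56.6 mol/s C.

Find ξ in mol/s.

For C: n = n₀ − 1ξ → 56.6 = 80.7 − 1ξ, giving ξ = 24.1 mol/s.
Outlet amounts (n = n₀ + ν ξ):
  D: 174 − 1(24.1) = 149.9
  C: 80.7 − 1(24.1) = 56.6
  A: 0 + 1(24.1) = 24.1
  B: 0 + 1(24.1) = 24.1

ξ = 24.1 mol/s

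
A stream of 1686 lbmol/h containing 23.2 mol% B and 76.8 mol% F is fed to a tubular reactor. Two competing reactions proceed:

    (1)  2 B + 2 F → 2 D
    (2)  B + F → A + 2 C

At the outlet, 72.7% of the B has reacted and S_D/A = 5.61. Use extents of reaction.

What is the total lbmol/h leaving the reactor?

Conversion of B: B consumed = 0.727 × 391.2 = 284.4 lbmol/h = 2ξ₁ + 1ξ₂.
Selectivity: 2ξ₁ / (1ξ₂) = 5.61 → ξ₁ = 2.805 ξ₂.
Substitute: (2·2.805 + 1) ξ₂ = 284.4 → ξ₂ = 43.02 lbmol/h, ξ₁ = 120.7 lbmol/h.
Outlet amounts (n = n₀ + Σ ν·ξ):
  B: 391.2 − 2(120.7) − 1(43.02) = 106.8
  F: 1295 − 2(120.7) − 1(43.02) = 1010
  D: 0 + 2(120.7) = 241.3
  A: 0 + 1(43.02) = 43.02
  C: 0 + 2(43.02) = 86.04
Total out = 106.8 + 1010 + 241.3 + 43.02 + 86.04 = 1488 lbmol/h.

1490 lbmol/h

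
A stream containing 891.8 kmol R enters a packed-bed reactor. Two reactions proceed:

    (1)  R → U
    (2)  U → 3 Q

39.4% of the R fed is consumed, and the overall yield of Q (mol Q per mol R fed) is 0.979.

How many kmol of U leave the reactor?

Conversion of R: R consumed = 1ξ₁ = 0.394 × 891.8 → ξ₁ = 351.4 kmol.
Yield of Q: 3ξ₂ / 891.8 = 0.979 → ξ₂ = 291 kmol.
Outlet amounts (n = n₀ + Σ ν·ξ):
  R: 891.8 − 1(351.4) = 540.4
  U: 0 + 1(351.4) − 1(291) = 60.35
  Q: 0 + 3(291) = 873.1

60.3 kmol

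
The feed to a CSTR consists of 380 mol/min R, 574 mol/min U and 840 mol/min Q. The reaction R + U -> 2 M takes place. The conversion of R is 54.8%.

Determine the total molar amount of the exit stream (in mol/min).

R reacted = 0.548 × 380 = 208.2 mol/min; ν_R = −1, so ξ = 208.2/1 = 208.2 mol/min.
Outlet amounts (n = n₀ + ν ξ):
  R: 380 − 1(208.2) = 171.8
  U: 574 − 1(208.2) = 365.8
  M: 0 + 2(208.2) = 416.5
  Q: 840 (inert)
Total out = 171.8 + 365.8 + 416.5 + 840 = 1794 mol/min.

1790 mol/min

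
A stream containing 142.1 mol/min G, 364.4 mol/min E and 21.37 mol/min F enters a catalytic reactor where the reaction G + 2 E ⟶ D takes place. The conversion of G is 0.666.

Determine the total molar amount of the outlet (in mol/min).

339 mol/min

G reacted = 0.666 × 142.1 = 94.64 mol/min; ν_G = −1, so ξ = 94.64/1 = 94.64 mol/min.
Outlet amounts (n = n₀ + ν ξ):
  G: 142.1 − 1(94.64) = 47.46
  E: 364.4 − 2(94.64) = 175.1
  D: 0 + 1(94.64) = 94.64
  F: 21.37 (inert)
Total out = 47.46 + 175.1 + 94.64 + 21.37 = 338.6 mol/min.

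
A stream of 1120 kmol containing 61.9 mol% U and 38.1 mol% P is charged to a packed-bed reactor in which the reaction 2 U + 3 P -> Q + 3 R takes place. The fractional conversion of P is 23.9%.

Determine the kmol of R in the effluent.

102 kmol

P reacted = 0.239 × 426.7 = 102 kmol; ν_P = −3, so ξ = 102/3 = 34 kmol.
Outlet amounts (n = n₀ + ν ξ):
  U: 693.3 − 2(34) = 625.3
  P: 426.7 − 3(34) = 324.7
  Q: 0 + 1(34) = 34
  R: 0 + 3(34) = 102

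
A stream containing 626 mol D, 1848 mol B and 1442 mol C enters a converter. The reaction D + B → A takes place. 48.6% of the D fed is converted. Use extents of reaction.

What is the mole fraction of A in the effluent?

0.0842

D reacted = 0.486 × 626 = 304.2 mol; ν_D = −1, so ξ = 304.2/1 = 304.2 mol.
Outlet amounts (n = n₀ + ν ξ):
  D: 626 − 1(304.2) = 321.8
  B: 1848 − 1(304.2) = 1544
  A: 0 + 1(304.2) = 304.2
  C: 1442 (inert)
Total out = 3612 mol; y_A = 304.2 / 3612 = 0.08423.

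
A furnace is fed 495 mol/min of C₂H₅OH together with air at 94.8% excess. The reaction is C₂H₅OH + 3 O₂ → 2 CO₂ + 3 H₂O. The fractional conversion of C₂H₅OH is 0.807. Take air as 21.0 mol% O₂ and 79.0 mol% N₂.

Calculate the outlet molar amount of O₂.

1690 mol/min

Stoichiometric O₂ = 3 × 495 = 1485 mol/min; O₂ fed = 1485 × 1.948 = 2893 mol/min.
N₂ fed = 2893 × 79/21 = 10880 mol/min.
Fuel reacted = 0.807 × 495 → ξ = 399.5 mol/min.
Outlet (n = n₀ + ν ξ):
  C₂H₅OH: 495 − 1(399.5) = 95.53
  O₂: 2893 − 3(399.5) = 1694
  N₂: 10880 (inert)
  CO₂: 0 + 2(399.5) = 798.9
  H₂O: 0 + 3(399.5) = 1198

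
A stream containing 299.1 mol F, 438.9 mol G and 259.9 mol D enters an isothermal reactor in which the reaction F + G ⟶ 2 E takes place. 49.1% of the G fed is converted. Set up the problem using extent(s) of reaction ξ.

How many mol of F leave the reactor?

83.6 mol

G reacted = 0.491 × 438.9 = 215.5 mol; ν_G = −1, so ξ = 215.5/1 = 215.5 mol.
Outlet amounts (n = n₀ + ν ξ):
  F: 299.1 − 1(215.5) = 83.6
  G: 438.9 − 1(215.5) = 223.4
  E: 0 + 2(215.5) = 431
  D: 259.9 (inert)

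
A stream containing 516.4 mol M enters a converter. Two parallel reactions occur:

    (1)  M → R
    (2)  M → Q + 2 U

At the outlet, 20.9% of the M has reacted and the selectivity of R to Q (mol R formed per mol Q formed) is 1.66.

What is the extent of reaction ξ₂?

Conversion of M: M consumed = 0.209 × 516.4 = 107.9 mol = 1ξ₁ + 1ξ₂.
Selectivity: 1ξ₁ / (1ξ₂) = 1.66 → ξ₁ = 1.66 ξ₂.
Substitute: (1·1.66 + 1) ξ₂ = 107.9 → ξ₂ = 40.57 mol, ξ₁ = 67.35 mol.
Outlet amounts (n = n₀ + Σ ν·ξ):
  M: 516.4 − 1(67.35) − 1(40.57) = 408.5
  R: 0 + 1(67.35) = 67.35
  Q: 0 + 1(40.57) = 40.57
  U: 0 + 2(40.57) = 81.15

ξ₂ = 40.6 mol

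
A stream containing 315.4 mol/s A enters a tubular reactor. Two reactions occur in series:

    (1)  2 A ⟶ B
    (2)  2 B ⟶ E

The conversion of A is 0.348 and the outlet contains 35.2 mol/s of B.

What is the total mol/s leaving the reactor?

251 mol/s

Conversion of A: A consumed = 2ξ₁ = 0.348 × 315.4 → ξ₁ = 54.88 mol/s.
B balance: n_B = 0 + 1ξ₁ − 2ξ₂ = 35.2 → ξ₂ = (1·54.88 − 35.2)/2 = 9.84 mol/s.
Outlet amounts (n = n₀ + Σ ν·ξ):
  A: 315.4 − 2(54.88) = 205.6
  B: 0 + 1(54.88) − 2(9.84) = 35.2
  E: 0 + 1(9.84) = 9.84
Total out = 205.6 + 35.2 + 9.84 = 250.7 mol/s.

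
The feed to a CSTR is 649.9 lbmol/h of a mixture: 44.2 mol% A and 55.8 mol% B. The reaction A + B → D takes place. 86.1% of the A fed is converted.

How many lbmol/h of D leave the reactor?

247 lbmol/h

A reacted = 0.861 × 287.3 = 247.3 lbmol/h; ν_A = −1, so ξ = 247.3/1 = 247.3 lbmol/h.
Outlet amounts (n = n₀ + ν ξ):
  A: 287.3 − 1(247.3) = 39.93
  B: 362.6 − 1(247.3) = 115.3
  D: 0 + 1(247.3) = 247.3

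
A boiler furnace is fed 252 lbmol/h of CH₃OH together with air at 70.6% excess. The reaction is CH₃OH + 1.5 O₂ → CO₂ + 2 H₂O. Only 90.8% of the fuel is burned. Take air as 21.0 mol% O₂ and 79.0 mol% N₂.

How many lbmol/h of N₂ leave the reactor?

Stoichiometric O₂ = 1.5 × 252 = 378 lbmol/h; O₂ fed = 378 × 1.706 = 644.9 lbmol/h.
N₂ fed = 644.9 × 79/21 = 2426 lbmol/h.
Fuel reacted = 0.908 × 252 → ξ = 228.8 lbmol/h.
Outlet (n = n₀ + ν ξ):
  CH₃OH: 252 − 1(228.8) = 23.18
  O₂: 644.9 − 1.5(228.8) = 301.6
  N₂: 2426 (inert)
  CO₂: 0 + 1(228.8) = 228.8
  H₂O: 0 + 2(228.8) = 457.6

2430 lbmol/h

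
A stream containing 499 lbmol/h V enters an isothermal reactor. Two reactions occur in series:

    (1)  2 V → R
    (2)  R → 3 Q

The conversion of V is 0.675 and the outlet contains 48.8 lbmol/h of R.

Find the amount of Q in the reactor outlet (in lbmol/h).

Conversion of V: V consumed = 2ξ₁ = 0.675 × 499 → ξ₁ = 168.4 lbmol/h.
R balance: n_R = 0 + 1ξ₁ − 1ξ₂ = 48.8 → ξ₂ = (1·168.4 − 48.8)/1 = 119.6 lbmol/h.
Outlet amounts (n = n₀ + Σ ν·ξ):
  V: 499 − 2(168.4) = 162.2
  R: 0 + 1(168.4) − 1(119.6) = 48.8
  Q: 0 + 3(119.6) = 358.8

359 lbmol/h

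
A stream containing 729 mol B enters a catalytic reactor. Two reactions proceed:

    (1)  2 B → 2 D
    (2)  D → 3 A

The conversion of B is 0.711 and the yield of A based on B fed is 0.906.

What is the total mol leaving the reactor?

1170 mol

Conversion of B: B consumed = 2ξ₁ = 0.711 × 729 → ξ₁ = 259.2 mol.
Yield of A: 3ξ₂ / 729 = 0.906 → ξ₂ = 220.2 mol.
Outlet amounts (n = n₀ + Σ ν·ξ):
  B: 729 − 2(259.2) = 210.7
  D: 0 + 2(259.2) − 1(220.2) = 298.2
  A: 0 + 3(220.2) = 660.5
Total out = 210.7 + 298.2 + 660.5 = 1169 mol.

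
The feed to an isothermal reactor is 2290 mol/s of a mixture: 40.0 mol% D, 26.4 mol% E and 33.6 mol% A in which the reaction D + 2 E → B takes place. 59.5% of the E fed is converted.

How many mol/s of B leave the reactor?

180 mol/s

E reacted = 0.595 × 604.6 = 359.7 mol/s; ν_E = −2, so ξ = 359.7/2 = 179.9 mol/s.
Outlet amounts (n = n₀ + ν ξ):
  D: 916 − 1(179.9) = 736.1
  E: 604.6 − 2(179.9) = 244.8
  B: 0 + 1(179.9) = 179.9
  A: 769.4 (inert)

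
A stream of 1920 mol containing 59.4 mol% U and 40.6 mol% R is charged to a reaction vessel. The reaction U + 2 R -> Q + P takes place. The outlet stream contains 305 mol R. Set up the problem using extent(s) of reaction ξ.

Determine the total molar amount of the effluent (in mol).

For R: n = n₀ − 2ξ → 305 = 779.5 − 2ξ, giving ξ = 237.3 mol.
Outlet amounts (n = n₀ + ν ξ):
  U: 1140 − 1(237.3) = 903.2
  R: 779.5 − 2(237.3) = 305
  Q: 0 + 1(237.3) = 237.3
  P: 0 + 1(237.3) = 237.3
Total out = 903.2 + 305 + 237.3 + 237.3 = 1683 mol.

1680 mol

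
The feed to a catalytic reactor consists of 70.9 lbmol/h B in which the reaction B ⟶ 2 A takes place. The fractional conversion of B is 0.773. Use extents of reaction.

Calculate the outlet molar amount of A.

B reacted = 0.773 × 70.9 = 54.81 lbmol/h; ν_B = −1, so ξ = 54.81/1 = 54.81 lbmol/h.
Outlet amounts (n = n₀ + ν ξ):
  B: 70.9 − 1(54.81) = 16.09
  A: 0 + 2(54.81) = 109.6

110 lbmol/h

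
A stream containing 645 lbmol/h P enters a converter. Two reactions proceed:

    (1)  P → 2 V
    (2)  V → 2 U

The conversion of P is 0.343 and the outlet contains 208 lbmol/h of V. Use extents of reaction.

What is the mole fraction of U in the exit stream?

Conversion of P: P consumed = 1ξ₁ = 0.343 × 645 → ξ₁ = 221.2 lbmol/h.
V balance: n_V = 0 + 2ξ₁ − 1ξ₂ = 208 → ξ₂ = (2·221.2 − 208)/1 = 234.5 lbmol/h.
Outlet amounts (n = n₀ + Σ ν·ξ):
  P: 645 − 1(221.2) = 423.8
  V: 0 + 2(221.2) − 1(234.5) = 208
  U: 0 + 2(234.5) = 468.9
Total out = 1101 lbmol/h; y_U = 468.9 / 1101 = 0.426.

0.426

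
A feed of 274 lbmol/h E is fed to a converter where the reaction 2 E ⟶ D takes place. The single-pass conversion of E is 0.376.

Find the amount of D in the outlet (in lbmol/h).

E reacted = 0.376 × 274 = 103 lbmol/h; ν_E = −2, so ξ = 103/2 = 51.51 lbmol/h.
Outlet amounts (n = n₀ + ν ξ):
  E: 274 − 2(51.51) = 171
  D: 0 + 1(51.51) = 51.51

51.5 lbmol/h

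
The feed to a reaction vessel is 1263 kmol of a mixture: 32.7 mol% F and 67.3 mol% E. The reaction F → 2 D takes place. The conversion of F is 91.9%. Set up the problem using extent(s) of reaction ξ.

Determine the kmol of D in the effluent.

759 kmol

F reacted = 0.919 × 413 = 379.5 kmol; ν_F = −1, so ξ = 379.5/1 = 379.5 kmol.
Outlet amounts (n = n₀ + ν ξ):
  F: 413 − 1(379.5) = 33.45
  D: 0 + 2(379.5) = 759.1
  E: 850 (inert)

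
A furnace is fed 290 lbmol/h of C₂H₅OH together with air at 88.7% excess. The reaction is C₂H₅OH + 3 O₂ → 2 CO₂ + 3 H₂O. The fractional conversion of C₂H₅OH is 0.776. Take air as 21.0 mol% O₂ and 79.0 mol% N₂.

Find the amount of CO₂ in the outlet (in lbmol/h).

Stoichiometric O₂ = 3 × 290 = 870 lbmol/h; O₂ fed = 870 × 1.887 = 1642 lbmol/h.
N₂ fed = 1642 × 79/21 = 6176 lbmol/h.
Fuel reacted = 0.776 × 290 → ξ = 225 lbmol/h.
Outlet (n = n₀ + ν ξ):
  C₂H₅OH: 290 − 1(225) = 64.96
  O₂: 1642 − 3(225) = 966.6
  N₂: 6176 (inert)
  CO₂: 0 + 2(225) = 450.1
  H₂O: 0 + 3(225) = 675.1

450 lbmol/h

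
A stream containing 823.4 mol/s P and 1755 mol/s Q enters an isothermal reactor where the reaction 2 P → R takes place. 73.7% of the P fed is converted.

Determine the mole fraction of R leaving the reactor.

P reacted = 0.737 × 823.4 = 606.8 mol/s; ν_P = −2, so ξ = 606.8/2 = 303.4 mol/s.
Outlet amounts (n = n₀ + ν ξ):
  P: 823.4 − 2(303.4) = 216.6
  R: 0 + 1(303.4) = 303.4
  Q: 1755 (inert)
Total out = 2275 mol/s; y_R = 303.4 / 2275 = 0.1334.

0.133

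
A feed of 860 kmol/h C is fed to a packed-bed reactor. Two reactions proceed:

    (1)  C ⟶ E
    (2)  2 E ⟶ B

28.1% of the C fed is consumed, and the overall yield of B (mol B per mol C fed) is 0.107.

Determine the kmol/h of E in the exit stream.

57.6 kmol/h

Conversion of C: C consumed = 1ξ₁ = 0.281 × 860 → ξ₁ = 241.7 kmol/h.
Yield of B: 1ξ₂ / 860 = 0.107 → ξ₂ = 92.02 kmol/h.
Outlet amounts (n = n₀ + Σ ν·ξ):
  C: 860 − 1(241.7) = 618.3
  E: 0 + 1(241.7) − 2(92.02) = 57.62
  B: 0 + 1(92.02) = 92.02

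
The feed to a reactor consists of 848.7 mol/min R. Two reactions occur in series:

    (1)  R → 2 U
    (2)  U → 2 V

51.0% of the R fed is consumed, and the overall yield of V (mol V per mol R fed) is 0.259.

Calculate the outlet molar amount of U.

Conversion of R: R consumed = 1ξ₁ = 0.51 × 848.7 → ξ₁ = 432.8 mol/min.
Yield of V: 2ξ₂ / 848.7 = 0.259 → ξ₂ = 109.9 mol/min.
Outlet amounts (n = n₀ + Σ ν·ξ):
  R: 848.7 − 1(432.8) = 415.9
  U: 0 + 2(432.8) − 1(109.9) = 755.8
  V: 0 + 2(109.9) = 219.8

756 mol/min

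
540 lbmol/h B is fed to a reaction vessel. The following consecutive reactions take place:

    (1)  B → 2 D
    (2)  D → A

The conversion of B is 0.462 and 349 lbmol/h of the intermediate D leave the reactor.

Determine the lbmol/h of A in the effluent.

150 lbmol/h

Conversion of B: B consumed = 1ξ₁ = 0.462 × 540 → ξ₁ = 249.5 lbmol/h.
D balance: n_D = 0 + 2ξ₁ − 1ξ₂ = 349 → ξ₂ = (2·249.5 − 349)/1 = 150 lbmol/h.
Outlet amounts (n = n₀ + Σ ν·ξ):
  B: 540 − 1(249.5) = 290.5
  D: 0 + 2(249.5) − 1(150) = 349
  A: 0 + 1(150) = 150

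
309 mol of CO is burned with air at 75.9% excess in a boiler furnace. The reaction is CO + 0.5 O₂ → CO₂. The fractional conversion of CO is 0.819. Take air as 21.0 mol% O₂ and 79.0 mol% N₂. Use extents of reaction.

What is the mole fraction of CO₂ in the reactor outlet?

0.171

Stoichiometric O₂ = 0.5 × 309 = 154.5 mol; O₂ fed = 154.5 × 1.759 = 271.8 mol.
N₂ fed = 271.8 × 79/21 = 1022 mol.
Fuel reacted = 0.819 × 309 → ξ = 253.1 mol.
Outlet (n = n₀ + ν ξ):
  CO: 309 − 1(253.1) = 55.93
  O₂: 271.8 − 0.5(253.1) = 145.2
  N₂: 1022 (inert)
  CO₂: 0 + 1(253.1) = 253.1
Total out = 1477 mol; y_CO₂ = 253.1 / 1477 = 0.1714.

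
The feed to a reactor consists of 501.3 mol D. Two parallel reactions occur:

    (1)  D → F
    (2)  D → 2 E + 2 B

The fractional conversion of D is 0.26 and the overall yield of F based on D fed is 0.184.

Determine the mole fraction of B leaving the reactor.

Yield of F: 1ξ₁ / 501.3 = 0.184 → ξ₁ = 92.24 mol.
Conversion of D: 1ξ₁ + 1ξ₂ = 0.26 × 501.3 = 130.3 → ξ₂ = 38.1 mol.
Outlet amounts (n = n₀ + Σ ν·ξ):
  D: 501.3 − 1(92.24) − 1(38.1) = 371
  F: 0 + 1(92.24) = 92.24
  E: 0 + 2(38.1) = 76.2
  B: 0 + 2(38.1) = 76.2
Total out = 615.6 mol; y_B = 76.2 / 615.6 = 0.1238.

0.124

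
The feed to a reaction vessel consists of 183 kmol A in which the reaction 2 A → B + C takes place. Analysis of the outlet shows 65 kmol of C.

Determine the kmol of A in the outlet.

53 kmol

For C: n = n₀ + 1ξ → 65 = 0 + 1ξ, giving ξ = 65 kmol.
Outlet amounts (n = n₀ + ν ξ):
  A: 183 − 2(65) = 53
  B: 0 + 1(65) = 65
  C: 0 + 1(65) = 65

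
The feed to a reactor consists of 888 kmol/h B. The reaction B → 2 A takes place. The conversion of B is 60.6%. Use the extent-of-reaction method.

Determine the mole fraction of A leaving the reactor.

0.755

B reacted = 0.606 × 888 = 538.1 kmol/h; ν_B = −1, so ξ = 538.1/1 = 538.1 kmol/h.
Outlet amounts (n = n₀ + ν ξ):
  B: 888 − 1(538.1) = 349.9
  A: 0 + 2(538.1) = 1076
Total out = 1426 kmol/h; y_A = 1076 / 1426 = 0.7547.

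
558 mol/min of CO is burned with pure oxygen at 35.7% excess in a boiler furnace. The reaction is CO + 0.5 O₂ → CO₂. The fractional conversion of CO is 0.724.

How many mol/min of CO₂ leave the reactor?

404 mol/min

Stoichiometric O₂ = 0.5 × 558 = 279 mol/min; O₂ fed = 279 × 1.357 = 378.6 mol/min.
Fuel reacted = 0.724 × 558 → ξ = 404 mol/min.
Outlet (n = n₀ + ν ξ):
  CO: 558 − 1(404) = 154
  O₂: 378.6 − 0.5(404) = 176.6
  CO₂: 0 + 1(404) = 404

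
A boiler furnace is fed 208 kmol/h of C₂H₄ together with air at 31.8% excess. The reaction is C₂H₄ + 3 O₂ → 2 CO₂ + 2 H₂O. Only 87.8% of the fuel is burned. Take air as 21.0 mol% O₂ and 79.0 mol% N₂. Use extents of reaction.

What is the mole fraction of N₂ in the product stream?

Stoichiometric O₂ = 3 × 208 = 624 kmol/h; O₂ fed = 624 × 1.318 = 822.4 kmol/h.
N₂ fed = 822.4 × 79/21 = 3094 kmol/h.
Fuel reacted = 0.878 × 208 → ξ = 182.6 kmol/h.
Outlet (n = n₀ + ν ξ):
  C₂H₄: 208 − 1(182.6) = 25.38
  O₂: 822.4 − 3(182.6) = 274.6
  N₂: 3094 (inert)
  CO₂: 0 + 2(182.6) = 365.2
  H₂O: 0 + 2(182.6) = 365.2
Total out = 4124 kmol/h; y_N₂ = 3094 / 4124 = 0.7502.

0.75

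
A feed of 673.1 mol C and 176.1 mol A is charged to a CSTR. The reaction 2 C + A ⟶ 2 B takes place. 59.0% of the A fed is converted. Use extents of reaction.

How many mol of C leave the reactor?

A reacted = 0.59 × 176.1 = 103.9 mol; ν_A = −1, so ξ = 103.9/1 = 103.9 mol.
Outlet amounts (n = n₀ + ν ξ):
  C: 673.1 − 2(103.9) = 465.3
  A: 176.1 − 1(103.9) = 72.2
  B: 0 + 2(103.9) = 207.8

465 mol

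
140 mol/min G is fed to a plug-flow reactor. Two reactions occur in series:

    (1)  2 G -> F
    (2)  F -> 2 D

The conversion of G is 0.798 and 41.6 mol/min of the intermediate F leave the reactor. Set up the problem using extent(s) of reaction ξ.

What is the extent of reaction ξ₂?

ξ₂ = 14.3 mol/min

Conversion of G: G consumed = 2ξ₁ = 0.798 × 140 → ξ₁ = 55.86 mol/min.
F balance: n_F = 0 + 1ξ₁ − 1ξ₂ = 41.6 → ξ₂ = (1·55.86 − 41.6)/1 = 14.26 mol/min.
Outlet amounts (n = n₀ + Σ ν·ξ):
  G: 140 − 2(55.86) = 28.28
  F: 0 + 1(55.86) − 1(14.26) = 41.6
  D: 0 + 2(14.26) = 28.52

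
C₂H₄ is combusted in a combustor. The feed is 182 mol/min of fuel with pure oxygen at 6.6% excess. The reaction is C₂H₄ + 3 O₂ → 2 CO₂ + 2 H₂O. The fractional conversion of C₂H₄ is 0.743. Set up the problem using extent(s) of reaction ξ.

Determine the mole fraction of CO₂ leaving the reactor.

0.354

Stoichiometric O₂ = 3 × 182 = 546 mol/min; O₂ fed = 546 × 1.066 = 582 mol/min.
Fuel reacted = 0.743 × 182 → ξ = 135.2 mol/min.
Outlet (n = n₀ + ν ξ):
  C₂H₄: 182 − 1(135.2) = 46.77
  O₂: 582 − 3(135.2) = 176.4
  CO₂: 0 + 2(135.2) = 270.5
  H₂O: 0 + 2(135.2) = 270.5
Total out = 764 mol/min; y_CO₂ = 270.5 / 764 = 0.354.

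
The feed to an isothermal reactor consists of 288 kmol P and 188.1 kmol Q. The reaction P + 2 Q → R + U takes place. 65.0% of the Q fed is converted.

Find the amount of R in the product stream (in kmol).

61.1 kmol

Q reacted = 0.65 × 188.1 = 122.3 kmol; ν_Q = −2, so ξ = 122.3/2 = 61.13 kmol.
Outlet amounts (n = n₀ + ν ξ):
  P: 288 − 1(61.13) = 226.9
  Q: 188.1 − 2(61.13) = 65.83
  R: 0 + 1(61.13) = 61.13
  U: 0 + 1(61.13) = 61.13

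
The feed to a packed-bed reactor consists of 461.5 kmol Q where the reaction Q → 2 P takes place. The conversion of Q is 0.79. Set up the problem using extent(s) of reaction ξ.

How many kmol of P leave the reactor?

Q reacted = 0.79 × 461.5 = 364.6 kmol; ν_Q = −1, so ξ = 364.6/1 = 364.6 kmol.
Outlet amounts (n = n₀ + ν ξ):
  Q: 461.5 − 1(364.6) = 96.91
  P: 0 + 2(364.6) = 729.2

729 kmol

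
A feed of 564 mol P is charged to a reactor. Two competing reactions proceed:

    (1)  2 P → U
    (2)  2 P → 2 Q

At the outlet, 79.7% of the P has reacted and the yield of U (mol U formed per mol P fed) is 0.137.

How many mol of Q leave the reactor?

Yield of U: 1ξ₁ / 564 = 0.137 → ξ₁ = 77.27 mol.
Conversion of P: 2ξ₁ + 2ξ₂ = 0.797 × 564 = 449.5 → ξ₂ = 147.5 mol.
Outlet amounts (n = n₀ + Σ ν·ξ):
  P: 564 − 2(77.27) − 2(147.5) = 114.5
  U: 0 + 1(77.27) = 77.27
  Q: 0 + 2(147.5) = 295

295 mol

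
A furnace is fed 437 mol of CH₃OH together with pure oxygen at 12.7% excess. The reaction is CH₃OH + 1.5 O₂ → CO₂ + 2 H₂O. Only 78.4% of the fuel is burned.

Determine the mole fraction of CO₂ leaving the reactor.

Stoichiometric O₂ = 1.5 × 437 = 655.5 mol; O₂ fed = 655.5 × 1.127 = 738.7 mol.
Fuel reacted = 0.784 × 437 → ξ = 342.6 mol.
Outlet (n = n₀ + ν ξ):
  CH₃OH: 437 − 1(342.6) = 94.39
  O₂: 738.7 − 1.5(342.6) = 224.8
  CO₂: 0 + 1(342.6) = 342.6
  H₂O: 0 + 2(342.6) = 685.2
Total out = 1347 mol; y_CO₂ = 342.6 / 1347 = 0.2543.

0.254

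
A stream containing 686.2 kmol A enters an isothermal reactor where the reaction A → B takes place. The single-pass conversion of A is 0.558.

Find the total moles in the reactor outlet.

686 kmol

A reacted = 0.558 × 686.2 = 382.9 kmol; ν_A = −1, so ξ = 382.9/1 = 382.9 kmol.
Outlet amounts (n = n₀ + ν ξ):
  A: 686.2 − 1(382.9) = 303.3
  B: 0 + 1(382.9) = 382.9
Total out = 303.3 + 382.9 = 686.2 kmol.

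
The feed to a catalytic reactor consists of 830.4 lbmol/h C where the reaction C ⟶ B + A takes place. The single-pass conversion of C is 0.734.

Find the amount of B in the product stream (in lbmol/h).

610 lbmol/h

C reacted = 0.734 × 830.4 = 609.5 lbmol/h; ν_C = −1, so ξ = 609.5/1 = 609.5 lbmol/h.
Outlet amounts (n = n₀ + ν ξ):
  C: 830.4 − 1(609.5) = 220.9
  B: 0 + 1(609.5) = 609.5
  A: 0 + 1(609.5) = 609.5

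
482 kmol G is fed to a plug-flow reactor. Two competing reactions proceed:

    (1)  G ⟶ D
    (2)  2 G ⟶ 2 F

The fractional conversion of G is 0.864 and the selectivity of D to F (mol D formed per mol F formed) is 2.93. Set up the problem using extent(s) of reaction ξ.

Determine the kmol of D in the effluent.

Conversion of G: G consumed = 0.864 × 482 = 416.4 kmol = 1ξ₁ + 2ξ₂.
Selectivity: 1ξ₁ / (2ξ₂) = 2.93 → ξ₁ = 5.86 ξ₂.
Substitute: (1·5.86 + 2) ξ₂ = 416.4 → ξ₂ = 52.98 kmol, ξ₁ = 310.5 kmol.
Outlet amounts (n = n₀ + Σ ν·ξ):
  G: 482 − 1(310.5) − 2(52.98) = 65.55
  D: 0 + 1(310.5) = 310.5
  F: 0 + 2(52.98) = 106

310 kmol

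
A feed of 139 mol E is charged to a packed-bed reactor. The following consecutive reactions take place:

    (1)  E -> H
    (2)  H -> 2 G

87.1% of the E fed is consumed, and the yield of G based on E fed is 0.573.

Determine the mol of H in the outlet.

Conversion of E: E consumed = 1ξ₁ = 0.871 × 139 → ξ₁ = 121.1 mol.
Yield of G: 2ξ₂ / 139 = 0.573 → ξ₂ = 39.82 mol.
Outlet amounts (n = n₀ + Σ ν·ξ):
  E: 139 − 1(121.1) = 17.93
  H: 0 + 1(121.1) − 1(39.82) = 81.25
  G: 0 + 2(39.82) = 79.65

81.2 mol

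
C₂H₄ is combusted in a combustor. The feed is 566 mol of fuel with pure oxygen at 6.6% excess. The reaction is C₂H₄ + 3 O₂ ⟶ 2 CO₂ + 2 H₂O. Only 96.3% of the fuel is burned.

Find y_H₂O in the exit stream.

0.459

Stoichiometric O₂ = 3 × 566 = 1698 mol; O₂ fed = 1698 × 1.066 = 1810 mol.
Fuel reacted = 0.963 × 566 → ξ = 545.1 mol.
Outlet (n = n₀ + ν ξ):
  C₂H₄: 566 − 1(545.1) = 20.94
  O₂: 1810 − 3(545.1) = 174.9
  CO₂: 0 + 2(545.1) = 1090
  H₂O: 0 + 2(545.1) = 1090
Total out = 2376 mol; y_H₂O = 1090 / 2376 = 0.4588.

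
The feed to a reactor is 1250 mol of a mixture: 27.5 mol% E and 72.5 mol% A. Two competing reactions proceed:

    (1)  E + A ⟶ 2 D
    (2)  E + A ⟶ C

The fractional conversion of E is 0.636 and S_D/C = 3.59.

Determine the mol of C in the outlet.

Conversion of E: E consumed = 0.636 × 343.8 = 218.6 mol = 1ξ₁ + 1ξ₂.
Selectivity: 2ξ₁ / (1ξ₂) = 3.59 → ξ₁ = 1.795 ξ₂.
Substitute: (1·1.795 + 1) ξ₂ = 218.6 → ξ₂ = 78.22 mol, ξ₁ = 140.4 mol.
Outlet amounts (n = n₀ + Σ ν·ξ):
  E: 343.8 − 1(140.4) − 1(78.22) = 125.1
  A: 906.2 − 1(140.4) − 1(78.22) = 687.6
  D: 0 + 2(140.4) = 280.8
  C: 0 + 1(78.22) = 78.22

78.2 mol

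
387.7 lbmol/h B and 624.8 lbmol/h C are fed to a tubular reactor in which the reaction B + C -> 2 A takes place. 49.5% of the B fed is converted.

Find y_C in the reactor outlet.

0.428

B reacted = 0.495 × 387.7 = 191.9 lbmol/h; ν_B = −1, so ξ = 191.9/1 = 191.9 lbmol/h.
Outlet amounts (n = n₀ + ν ξ):
  B: 387.7 − 1(191.9) = 195.8
  C: 624.8 − 1(191.9) = 432.9
  A: 0 + 2(191.9) = 383.8
Total out = 1012 lbmol/h; y_C = 432.9 / 1012 = 0.4275.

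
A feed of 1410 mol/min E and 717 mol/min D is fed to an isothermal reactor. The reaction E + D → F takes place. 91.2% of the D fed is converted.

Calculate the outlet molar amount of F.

654 mol/min

D reacted = 0.912 × 717 = 653.9 mol/min; ν_D = −1, so ξ = 653.9/1 = 653.9 mol/min.
Outlet amounts (n = n₀ + ν ξ):
  E: 1410 − 1(653.9) = 756.1
  D: 717 − 1(653.9) = 63.1
  F: 0 + 1(653.9) = 653.9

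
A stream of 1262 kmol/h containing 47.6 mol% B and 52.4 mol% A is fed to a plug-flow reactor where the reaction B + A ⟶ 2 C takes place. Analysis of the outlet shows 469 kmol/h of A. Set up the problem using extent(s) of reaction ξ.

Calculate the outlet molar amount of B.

For A: n = n₀ − 1ξ → 469 = 661.3 − 1ξ, giving ξ = 192.3 kmol/h.
Outlet amounts (n = n₀ + ν ξ):
  B: 600.7 − 1(192.3) = 408.4
  A: 661.3 − 1(192.3) = 469
  C: 0 + 2(192.3) = 384.6

408 kmol/h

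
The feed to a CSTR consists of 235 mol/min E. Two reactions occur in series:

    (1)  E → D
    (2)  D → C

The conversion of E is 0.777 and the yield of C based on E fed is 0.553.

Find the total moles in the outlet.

235 mol/min

Conversion of E: E consumed = 1ξ₁ = 0.777 × 235 → ξ₁ = 182.6 mol/min.
Yield of C: 1ξ₂ / 235 = 0.553 → ξ₂ = 130 mol/min.
Outlet amounts (n = n₀ + Σ ν·ξ):
  E: 235 − 1(182.6) = 52.41
  D: 0 + 1(182.6) − 1(130) = 52.64
  C: 0 + 1(130) = 130
Total out = 52.41 + 52.64 + 130 = 235 mol/min.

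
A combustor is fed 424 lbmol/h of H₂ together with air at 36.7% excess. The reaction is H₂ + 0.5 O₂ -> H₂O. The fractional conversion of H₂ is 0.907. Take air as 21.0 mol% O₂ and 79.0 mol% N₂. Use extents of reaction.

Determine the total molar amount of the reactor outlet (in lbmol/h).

Stoichiometric O₂ = 0.5 × 424 = 212 lbmol/h; O₂ fed = 212 × 1.367 = 289.8 lbmol/h.
N₂ fed = 289.8 × 79/21 = 1090 lbmol/h.
Fuel reacted = 0.907 × 424 → ξ = 384.6 lbmol/h.
Outlet (n = n₀ + ν ξ):
  H₂: 424 − 1(384.6) = 39.43
  O₂: 289.8 − 0.5(384.6) = 97.52
  N₂: 1090 (inert)
  H₂O: 0 + 1(384.6) = 384.6
Total out = 39.43 + 97.52 + 1090 + 384.6 = 1612 lbmol/h.

1610 lbmol/h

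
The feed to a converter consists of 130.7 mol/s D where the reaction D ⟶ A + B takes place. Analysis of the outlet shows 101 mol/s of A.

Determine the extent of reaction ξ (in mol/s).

For A: n = n₀ + 1ξ → 101 = 0 + 1ξ, giving ξ = 101 mol/s.
Outlet amounts (n = n₀ + ν ξ):
  D: 130.7 − 1(101) = 29.7
  A: 0 + 1(101) = 101
  B: 0 + 1(101) = 101

ξ = 101 mol/s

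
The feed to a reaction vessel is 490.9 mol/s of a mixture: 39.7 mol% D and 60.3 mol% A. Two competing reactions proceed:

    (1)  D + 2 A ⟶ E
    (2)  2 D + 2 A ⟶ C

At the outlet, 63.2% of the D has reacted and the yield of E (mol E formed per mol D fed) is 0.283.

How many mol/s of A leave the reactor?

Yield of E: 1ξ₁ / 194.9 = 0.283 → ξ₁ = 55.15 mol/s.
Conversion of D: 1ξ₁ + 2ξ₂ = 0.632 × 194.9 = 123.2 → ξ₂ = 34.01 mol/s.
Outlet amounts (n = n₀ + Σ ν·ξ):
  D: 194.9 − 1(55.15) − 2(34.01) = 71.72
  A: 296 − 2(55.15) − 2(34.01) = 117.7
  E: 0 + 1(55.15) = 55.15
  C: 0 + 1(34.01) = 34.01

118 mol/s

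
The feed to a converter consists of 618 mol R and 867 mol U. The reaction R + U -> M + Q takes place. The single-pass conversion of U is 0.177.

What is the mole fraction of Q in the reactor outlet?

0.103

U reacted = 0.177 × 867 = 153.5 mol; ν_U = −1, so ξ = 153.5/1 = 153.5 mol.
Outlet amounts (n = n₀ + ν ξ):
  R: 618 − 1(153.5) = 464.5
  U: 867 − 1(153.5) = 713.5
  M: 0 + 1(153.5) = 153.5
  Q: 0 + 1(153.5) = 153.5
Total out = 1485 mol; y_Q = 153.5 / 1485 = 0.1033.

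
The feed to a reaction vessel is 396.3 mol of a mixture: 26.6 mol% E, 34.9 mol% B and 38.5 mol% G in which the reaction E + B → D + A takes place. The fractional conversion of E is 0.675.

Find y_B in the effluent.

E reacted = 0.675 × 105.4 = 71.16 mol; ν_E = −1, so ξ = 71.16/1 = 71.16 mol.
Outlet amounts (n = n₀ + ν ξ):
  E: 105.4 − 1(71.16) = 34.26
  B: 138.3 − 1(71.16) = 67.15
  D: 0 + 1(71.16) = 71.16
  A: 0 + 1(71.16) = 71.16
  G: 152.6 (inert)
Total out = 396.3 mol; y_B = 67.15 / 396.3 = 0.1694.

0.169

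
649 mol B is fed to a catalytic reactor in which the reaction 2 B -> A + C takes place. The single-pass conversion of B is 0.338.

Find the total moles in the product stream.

B reacted = 0.338 × 649 = 219.4 mol; ν_B = −2, so ξ = 219.4/2 = 109.7 mol.
Outlet amounts (n = n₀ + ν ξ):
  B: 649 − 2(109.7) = 429.6
  A: 0 + 1(109.7) = 109.7
  C: 0 + 1(109.7) = 109.7
Total out = 429.6 + 109.7 + 109.7 = 649 mol.

649 mol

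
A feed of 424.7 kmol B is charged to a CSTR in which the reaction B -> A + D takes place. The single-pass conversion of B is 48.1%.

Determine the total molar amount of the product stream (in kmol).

629 kmol

B reacted = 0.481 × 424.7 = 204.3 kmol; ν_B = −1, so ξ = 204.3/1 = 204.3 kmol.
Outlet amounts (n = n₀ + ν ξ):
  B: 424.7 − 1(204.3) = 220.4
  A: 0 + 1(204.3) = 204.3
  D: 0 + 1(204.3) = 204.3
Total out = 220.4 + 204.3 + 204.3 = 629 kmol.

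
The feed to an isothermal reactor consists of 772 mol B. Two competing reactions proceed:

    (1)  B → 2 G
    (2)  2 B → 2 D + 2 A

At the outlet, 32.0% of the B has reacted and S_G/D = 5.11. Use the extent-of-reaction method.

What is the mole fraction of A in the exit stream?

0.0682

Conversion of B: B consumed = 0.32 × 772 = 247 mol = 1ξ₁ + 2ξ₂.
Selectivity: 2ξ₁ / (2ξ₂) = 5.11 → ξ₁ = 5.11 ξ₂.
Substitute: (1·5.11 + 2) ξ₂ = 247 → ξ₂ = 34.75 mol, ξ₁ = 177.5 mol.
Outlet amounts (n = n₀ + Σ ν·ξ):
  B: 772 − 1(177.5) − 2(34.75) = 525
  G: 0 + 2(177.5) = 355.1
  D: 0 + 2(34.75) = 69.49
  A: 0 + 2(34.75) = 69.49
Total out = 1019 mol; y_A = 69.49 / 1019 = 0.06819.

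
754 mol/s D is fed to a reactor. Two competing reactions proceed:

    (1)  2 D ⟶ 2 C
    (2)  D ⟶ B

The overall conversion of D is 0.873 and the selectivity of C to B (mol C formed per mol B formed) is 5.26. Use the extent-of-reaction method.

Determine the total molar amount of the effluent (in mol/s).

754 mol/s

Conversion of D: D consumed = 0.873 × 754 = 658.2 mol/s = 2ξ₁ + 1ξ₂.
Selectivity: 2ξ₁ / (1ξ₂) = 5.26 → ξ₁ = 2.63 ξ₂.
Substitute: (2·2.63 + 1) ξ₂ = 658.2 → ξ₂ = 105.2 mol/s, ξ₁ = 276.5 mol/s.
Outlet amounts (n = n₀ + Σ ν·ξ):
  D: 754 − 2(276.5) − 1(105.2) = 95.76
  C: 0 + 2(276.5) = 553.1
  B: 0 + 1(105.2) = 105.2
Total out = 95.76 + 553.1 + 105.2 = 754 mol/s.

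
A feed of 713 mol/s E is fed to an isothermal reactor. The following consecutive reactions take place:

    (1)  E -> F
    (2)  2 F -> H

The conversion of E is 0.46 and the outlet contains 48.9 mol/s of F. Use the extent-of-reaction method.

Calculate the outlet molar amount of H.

140 mol/s

Conversion of E: E consumed = 1ξ₁ = 0.46 × 713 → ξ₁ = 328 mol/s.
F balance: n_F = 0 + 1ξ₁ − 2ξ₂ = 48.9 → ξ₂ = (1·328 − 48.9)/2 = 139.5 mol/s.
Outlet amounts (n = n₀ + Σ ν·ξ):
  E: 713 − 1(328) = 385
  F: 0 + 1(328) − 2(139.5) = 48.9
  H: 0 + 1(139.5) = 139.5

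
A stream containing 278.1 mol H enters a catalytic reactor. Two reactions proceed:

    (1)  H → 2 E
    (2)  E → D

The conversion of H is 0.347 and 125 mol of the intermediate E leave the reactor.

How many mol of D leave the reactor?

Conversion of H: H consumed = 1ξ₁ = 0.347 × 278.1 → ξ₁ = 96.5 mol.
E balance: n_E = 0 + 2ξ₁ − 1ξ₂ = 125 → ξ₂ = (2·96.5 − 125)/1 = 68 mol.
Outlet amounts (n = n₀ + Σ ν·ξ):
  H: 278.1 − 1(96.5) = 181.6
  E: 0 + 2(96.5) − 1(68) = 125
  D: 0 + 1(68) = 68

68 mol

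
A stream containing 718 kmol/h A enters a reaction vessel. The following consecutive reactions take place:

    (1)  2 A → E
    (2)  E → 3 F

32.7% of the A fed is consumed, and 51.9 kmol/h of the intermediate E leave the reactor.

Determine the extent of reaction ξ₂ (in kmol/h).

ξ₂ = 65.5 kmol/h

Conversion of A: A consumed = 2ξ₁ = 0.327 × 718 → ξ₁ = 117.4 kmol/h.
E balance: n_E = 0 + 1ξ₁ − 1ξ₂ = 51.9 → ξ₂ = (1·117.4 − 51.9)/1 = 65.49 kmol/h.
Outlet amounts (n = n₀ + Σ ν·ξ):
  A: 718 − 2(117.4) = 483.2
  E: 0 + 1(117.4) − 1(65.49) = 51.9
  F: 0 + 3(65.49) = 196.5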